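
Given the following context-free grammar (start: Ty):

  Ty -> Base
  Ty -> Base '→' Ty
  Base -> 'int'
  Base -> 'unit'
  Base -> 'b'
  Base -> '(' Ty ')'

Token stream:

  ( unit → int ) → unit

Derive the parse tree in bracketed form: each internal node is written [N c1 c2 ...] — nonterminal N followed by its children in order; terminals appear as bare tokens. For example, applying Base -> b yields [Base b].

Ty
Base → Ty
( Ty ) → Ty
( Base → Ty ) → Ty
( unit → Ty ) → Ty
( unit → Base ) → Ty
( unit → int ) → Ty
( unit → int ) → Base
( unit → int ) → unit

[Ty [Base ( [Ty [Base unit] → [Ty [Base int]]] )] → [Ty [Base unit]]]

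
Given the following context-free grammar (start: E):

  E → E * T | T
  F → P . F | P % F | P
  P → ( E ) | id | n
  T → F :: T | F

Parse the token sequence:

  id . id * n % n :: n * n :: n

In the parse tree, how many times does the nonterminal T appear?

[E [E [E [T [F [P id] . [F [P id]]]]] * [T [F [P n] % [F [P n]]] :: [T [F [P n]]]]] * [T [F [P n]] :: [T [F [P n]]]]]

5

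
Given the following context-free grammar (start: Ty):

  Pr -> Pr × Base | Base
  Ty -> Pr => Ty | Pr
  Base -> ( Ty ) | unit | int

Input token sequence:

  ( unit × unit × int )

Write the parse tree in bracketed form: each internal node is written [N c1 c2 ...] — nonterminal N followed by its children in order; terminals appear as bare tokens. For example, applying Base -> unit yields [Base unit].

[Ty [Pr [Base ( [Ty [Pr [Pr [Pr [Base unit]] × [Base unit]] × [Base int]]] )]]]

Ty
Pr
Base
( Ty )
( Pr )
( Pr × Base )
( Pr × Base × Base )
( Base × Base × Base )
( unit × Base × Base )
( unit × unit × Base )
( unit × unit × int )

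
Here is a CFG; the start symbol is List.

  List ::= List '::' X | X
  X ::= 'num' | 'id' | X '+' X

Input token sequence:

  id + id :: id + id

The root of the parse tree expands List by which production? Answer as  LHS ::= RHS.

[List [List [X [X id] + [X id]]] :: [X [X id] + [X id]]]

List ::= List '::' X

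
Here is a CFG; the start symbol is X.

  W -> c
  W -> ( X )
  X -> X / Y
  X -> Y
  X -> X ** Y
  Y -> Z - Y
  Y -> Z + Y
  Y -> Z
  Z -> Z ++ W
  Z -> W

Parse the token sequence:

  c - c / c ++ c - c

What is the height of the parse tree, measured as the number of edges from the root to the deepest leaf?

[X [X [Y [Z [W c]] - [Y [Z [W c]]]]] / [Y [Z [Z [W c]] ++ [W c]] - [Y [Z [W c]]]]]

6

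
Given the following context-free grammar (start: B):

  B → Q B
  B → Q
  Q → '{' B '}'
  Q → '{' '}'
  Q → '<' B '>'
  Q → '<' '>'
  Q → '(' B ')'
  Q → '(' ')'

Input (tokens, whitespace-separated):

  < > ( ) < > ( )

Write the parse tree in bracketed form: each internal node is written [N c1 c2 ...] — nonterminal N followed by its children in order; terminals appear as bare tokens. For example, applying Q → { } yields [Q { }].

[B [Q < >] [B [Q ( )] [B [Q < >] [B [Q ( )]]]]]

B
Q B
< > B
< > Q B
< > ( ) B
< > ( ) Q B
< > ( ) < > B
< > ( ) < > Q
< > ( ) < > ( )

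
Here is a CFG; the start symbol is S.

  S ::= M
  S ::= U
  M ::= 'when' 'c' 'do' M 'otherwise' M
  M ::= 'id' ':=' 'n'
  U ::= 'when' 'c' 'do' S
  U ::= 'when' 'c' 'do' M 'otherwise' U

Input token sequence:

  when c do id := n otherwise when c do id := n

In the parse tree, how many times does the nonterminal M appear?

2

[S [U when c do [M id := n] otherwise [U when c do [S [M id := n]]]]]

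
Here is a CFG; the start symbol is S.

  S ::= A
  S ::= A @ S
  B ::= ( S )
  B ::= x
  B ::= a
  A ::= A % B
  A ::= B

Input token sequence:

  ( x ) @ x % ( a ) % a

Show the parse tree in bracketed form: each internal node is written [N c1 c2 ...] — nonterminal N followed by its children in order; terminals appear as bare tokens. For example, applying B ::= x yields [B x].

[S [A [B ( [S [A [B x]]] )]] @ [S [A [A [A [B x]] % [B ( [S [A [B a]]] )]] % [B a]]]]

S
A @ S
B @ S
( S ) @ S
( A ) @ S
( B ) @ S
( x ) @ S
( x ) @ A
( x ) @ A % B
( x ) @ A % B % B
( x ) @ B % B % B
( x ) @ x % B % B
( x ) @ x % ( S ) % B
( x ) @ x % ( A ) % B
( x ) @ x % ( B ) % B
( x ) @ x % ( a ) % B
( x ) @ x % ( a ) % a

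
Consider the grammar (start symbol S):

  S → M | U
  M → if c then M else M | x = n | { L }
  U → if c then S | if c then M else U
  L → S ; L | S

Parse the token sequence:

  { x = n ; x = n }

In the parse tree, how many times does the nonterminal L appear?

2

[S [M { [L [S [M x = n]] ; [L [S [M x = n]]]] }]]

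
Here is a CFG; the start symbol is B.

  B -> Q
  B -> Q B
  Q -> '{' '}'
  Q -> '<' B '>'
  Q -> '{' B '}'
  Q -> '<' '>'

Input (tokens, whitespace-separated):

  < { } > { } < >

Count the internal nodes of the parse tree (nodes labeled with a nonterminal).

[B [Q < [B [Q { }]] >] [B [Q { }] [B [Q < >]]]]

8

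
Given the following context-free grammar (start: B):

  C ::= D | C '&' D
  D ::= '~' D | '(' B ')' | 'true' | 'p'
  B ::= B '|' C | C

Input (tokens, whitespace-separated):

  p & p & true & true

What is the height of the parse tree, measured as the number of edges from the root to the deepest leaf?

[B [C [C [C [C [D p]] & [D p]] & [D true]] & [D true]]]

6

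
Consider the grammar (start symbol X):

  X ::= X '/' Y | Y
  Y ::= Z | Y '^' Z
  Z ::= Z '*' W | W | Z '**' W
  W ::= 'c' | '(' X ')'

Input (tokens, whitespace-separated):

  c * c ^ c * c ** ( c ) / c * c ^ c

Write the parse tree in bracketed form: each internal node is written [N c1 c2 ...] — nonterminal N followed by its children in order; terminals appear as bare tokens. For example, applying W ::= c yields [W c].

[X [X [Y [Y [Z [Z [W c]] * [W c]]] ^ [Z [Z [Z [W c]] * [W c]] ** [W ( [X [Y [Z [W c]]]] )]]]] / [Y [Y [Z [Z [W c]] * [W c]]] ^ [Z [W c]]]]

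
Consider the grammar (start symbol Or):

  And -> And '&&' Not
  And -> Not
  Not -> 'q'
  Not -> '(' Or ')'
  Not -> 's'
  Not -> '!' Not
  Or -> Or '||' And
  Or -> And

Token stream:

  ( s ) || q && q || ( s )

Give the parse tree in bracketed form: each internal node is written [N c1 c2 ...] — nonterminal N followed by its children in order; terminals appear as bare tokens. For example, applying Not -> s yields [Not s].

Or
Or || And
Or || And || And
And || And || And
Not || And || And
( Or ) || And || And
( And ) || And || And
( Not ) || And || And
( s ) || And || And
( s ) || And && Not || And
( s ) || Not && Not || And
( s ) || q && Not || And
( s ) || q && q || And
( s ) || q && q || Not
( s ) || q && q || ( Or )
( s ) || q && q || ( And )
( s ) || q && q || ( Not )
( s ) || q && q || ( s )

[Or [Or [Or [And [Not ( [Or [And [Not s]]] )]]] || [And [And [Not q]] && [Not q]]] || [And [Not ( [Or [And [Not s]]] )]]]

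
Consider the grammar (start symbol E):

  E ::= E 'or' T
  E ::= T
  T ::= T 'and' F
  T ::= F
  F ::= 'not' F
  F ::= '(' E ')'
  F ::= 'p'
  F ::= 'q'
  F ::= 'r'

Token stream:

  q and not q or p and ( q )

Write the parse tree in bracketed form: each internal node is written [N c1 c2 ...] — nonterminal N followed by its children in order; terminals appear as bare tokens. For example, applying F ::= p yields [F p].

E
E or T
T or T
T and F or T
F and F or T
q and F or T
q and not F or T
q and not q or T
q and not q or T and F
q and not q or F and F
q and not q or p and F
q and not q or p and ( E )
q and not q or p and ( T )
q and not q or p and ( F )
q and not q or p and ( q )

[E [E [T [T [F q]] and [F not [F q]]]] or [T [T [F p]] and [F ( [E [T [F q]]] )]]]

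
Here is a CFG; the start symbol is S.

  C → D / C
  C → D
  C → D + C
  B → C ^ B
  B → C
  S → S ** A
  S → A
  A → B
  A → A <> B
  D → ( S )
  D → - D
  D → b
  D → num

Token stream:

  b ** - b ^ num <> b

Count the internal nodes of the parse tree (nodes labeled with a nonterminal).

[S [S [A [B [C [D b]]]]] ** [A [A [B [C [D - [D b]]] ^ [B [C [D num]]]]] <> [B [C [D b]]]]]

18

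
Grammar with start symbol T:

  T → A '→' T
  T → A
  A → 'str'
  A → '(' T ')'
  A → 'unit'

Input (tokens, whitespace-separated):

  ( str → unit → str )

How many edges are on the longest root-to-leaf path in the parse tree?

[T [A ( [T [A str] → [T [A unit] → [T [A str]]]] )]]

6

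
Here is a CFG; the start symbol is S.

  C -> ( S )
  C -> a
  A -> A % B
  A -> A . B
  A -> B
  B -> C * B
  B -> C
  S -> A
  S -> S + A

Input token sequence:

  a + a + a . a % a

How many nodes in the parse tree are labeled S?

[S [S [S [A [B [C a]]]] + [A [B [C a]]]] + [A [A [A [B [C a]]] . [B [C a]]] % [B [C a]]]]

3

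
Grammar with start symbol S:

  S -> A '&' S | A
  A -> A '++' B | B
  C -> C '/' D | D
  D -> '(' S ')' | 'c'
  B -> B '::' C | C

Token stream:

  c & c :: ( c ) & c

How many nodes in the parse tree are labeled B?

[S [A [B [C [D c]]]] & [S [A [B [B [C [D c]]] :: [C [D ( [S [A [B [C [D c]]]]] )]]]] & [S [A [B [C [D c]]]]]]]

5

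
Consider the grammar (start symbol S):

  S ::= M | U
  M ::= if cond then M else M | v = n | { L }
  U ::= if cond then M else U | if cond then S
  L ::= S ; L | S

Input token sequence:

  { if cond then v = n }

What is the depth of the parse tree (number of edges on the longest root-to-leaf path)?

7

[S [M { [L [S [U if cond then [S [M v = n]]]]] }]]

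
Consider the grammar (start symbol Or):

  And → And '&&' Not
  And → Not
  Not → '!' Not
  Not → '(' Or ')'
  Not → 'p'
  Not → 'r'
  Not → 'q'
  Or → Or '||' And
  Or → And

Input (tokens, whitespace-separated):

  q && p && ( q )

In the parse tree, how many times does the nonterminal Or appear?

[Or [And [And [And [Not q]] && [Not p]] && [Not ( [Or [And [Not q]]] )]]]

2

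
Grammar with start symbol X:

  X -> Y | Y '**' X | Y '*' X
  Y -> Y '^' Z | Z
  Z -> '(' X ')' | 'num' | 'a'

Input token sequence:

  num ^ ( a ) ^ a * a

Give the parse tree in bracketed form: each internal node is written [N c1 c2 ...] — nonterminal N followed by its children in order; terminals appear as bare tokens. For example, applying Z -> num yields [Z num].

[X [Y [Y [Y [Z num]] ^ [Z ( [X [Y [Z a]]] )]] ^ [Z a]] * [X [Y [Z a]]]]

X
Y * X
Y ^ Z * X
Y ^ Z ^ Z * X
Z ^ Z ^ Z * X
num ^ Z ^ Z * X
num ^ ( X ) ^ Z * X
num ^ ( Y ) ^ Z * X
num ^ ( Z ) ^ Z * X
num ^ ( a ) ^ Z * X
num ^ ( a ) ^ a * X
num ^ ( a ) ^ a * Y
num ^ ( a ) ^ a * Z
num ^ ( a ) ^ a * a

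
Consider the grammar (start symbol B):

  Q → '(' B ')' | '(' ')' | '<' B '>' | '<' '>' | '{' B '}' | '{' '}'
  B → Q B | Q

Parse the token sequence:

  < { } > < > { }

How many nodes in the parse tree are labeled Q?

[B [Q < [B [Q { }]] >] [B [Q < >] [B [Q { }]]]]

4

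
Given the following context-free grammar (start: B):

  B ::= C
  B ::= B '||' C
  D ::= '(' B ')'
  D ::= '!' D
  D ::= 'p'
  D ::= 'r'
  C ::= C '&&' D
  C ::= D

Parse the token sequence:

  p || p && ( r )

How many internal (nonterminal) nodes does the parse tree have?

11

[B [B [C [D p]]] || [C [C [D p]] && [D ( [B [C [D r]]] )]]]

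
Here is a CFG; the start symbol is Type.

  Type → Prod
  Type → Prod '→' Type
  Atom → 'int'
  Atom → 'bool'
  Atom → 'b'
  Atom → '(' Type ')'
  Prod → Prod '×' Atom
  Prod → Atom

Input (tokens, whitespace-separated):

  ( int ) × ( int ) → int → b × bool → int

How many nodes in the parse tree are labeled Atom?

8

[Type [Prod [Prod [Atom ( [Type [Prod [Atom int]]] )]] × [Atom ( [Type [Prod [Atom int]]] )]] → [Type [Prod [Atom int]] → [Type [Prod [Prod [Atom b]] × [Atom bool]] → [Type [Prod [Atom int]]]]]]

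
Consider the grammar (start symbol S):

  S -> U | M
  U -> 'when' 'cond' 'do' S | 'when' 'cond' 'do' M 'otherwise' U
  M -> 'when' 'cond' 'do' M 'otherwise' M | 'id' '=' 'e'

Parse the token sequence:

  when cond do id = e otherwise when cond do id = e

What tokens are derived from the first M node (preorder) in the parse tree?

[S [U when cond do [M id = e] otherwise [U when cond do [S [M id = e]]]]]

id = e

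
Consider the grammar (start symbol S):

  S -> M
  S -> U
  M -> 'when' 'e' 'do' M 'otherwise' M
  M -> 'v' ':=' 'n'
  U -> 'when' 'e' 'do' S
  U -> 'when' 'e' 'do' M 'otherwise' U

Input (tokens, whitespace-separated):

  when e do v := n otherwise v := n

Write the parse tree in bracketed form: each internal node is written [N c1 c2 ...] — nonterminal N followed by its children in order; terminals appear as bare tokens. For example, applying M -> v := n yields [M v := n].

S
M
when e do M otherwise M
when e do v := n otherwise M
when e do v := n otherwise v := n

[S [M when e do [M v := n] otherwise [M v := n]]]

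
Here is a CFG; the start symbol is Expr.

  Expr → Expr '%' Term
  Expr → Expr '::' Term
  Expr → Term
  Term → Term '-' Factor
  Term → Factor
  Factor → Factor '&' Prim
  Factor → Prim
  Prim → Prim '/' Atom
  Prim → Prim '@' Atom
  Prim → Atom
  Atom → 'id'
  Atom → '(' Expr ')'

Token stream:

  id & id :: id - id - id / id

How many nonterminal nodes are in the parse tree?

23

[Expr [Expr [Term [Factor [Factor [Prim [Atom id]]] & [Prim [Atom id]]]]] :: [Term [Term [Term [Factor [Prim [Atom id]]]] - [Factor [Prim [Atom id]]]] - [Factor [Prim [Prim [Atom id]] / [Atom id]]]]]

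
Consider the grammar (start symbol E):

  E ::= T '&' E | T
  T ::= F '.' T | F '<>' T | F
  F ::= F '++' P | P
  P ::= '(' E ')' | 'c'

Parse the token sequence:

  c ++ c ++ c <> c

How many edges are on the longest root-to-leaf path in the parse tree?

[E [T [F [F [F [P c]] ++ [P c]] ++ [P c]] <> [T [F [P c]]]]]

6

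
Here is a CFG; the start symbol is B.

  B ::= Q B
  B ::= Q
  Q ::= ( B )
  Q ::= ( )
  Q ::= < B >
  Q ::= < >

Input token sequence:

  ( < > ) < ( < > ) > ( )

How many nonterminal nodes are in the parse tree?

[B [Q ( [B [Q < >]] )] [B [Q < [B [Q ( [B [Q < >]] )]] >] [B [Q ( )]]]]

12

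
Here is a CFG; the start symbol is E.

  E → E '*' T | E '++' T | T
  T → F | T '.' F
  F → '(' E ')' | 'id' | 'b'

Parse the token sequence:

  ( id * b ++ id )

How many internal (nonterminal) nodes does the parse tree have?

12

[E [T [F ( [E [E [E [T [F id]]] * [T [F b]]] ++ [T [F id]]] )]]]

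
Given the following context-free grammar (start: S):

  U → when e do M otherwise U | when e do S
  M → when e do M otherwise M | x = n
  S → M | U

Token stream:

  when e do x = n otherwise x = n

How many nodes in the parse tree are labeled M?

[S [M when e do [M x = n] otherwise [M x = n]]]

3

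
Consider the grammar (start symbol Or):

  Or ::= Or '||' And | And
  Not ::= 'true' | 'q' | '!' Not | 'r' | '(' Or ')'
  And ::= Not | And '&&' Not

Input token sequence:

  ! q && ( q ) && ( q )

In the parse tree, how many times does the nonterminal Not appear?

6

[Or [And [And [And [Not ! [Not q]]] && [Not ( [Or [And [Not q]]] )]] && [Not ( [Or [And [Not q]]] )]]]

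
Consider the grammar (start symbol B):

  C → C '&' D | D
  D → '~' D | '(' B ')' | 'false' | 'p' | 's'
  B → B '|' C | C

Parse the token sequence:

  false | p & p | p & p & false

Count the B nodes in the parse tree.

3

[B [B [B [C [D false]]] | [C [C [D p]] & [D p]]] | [C [C [C [D p]] & [D p]] & [D false]]]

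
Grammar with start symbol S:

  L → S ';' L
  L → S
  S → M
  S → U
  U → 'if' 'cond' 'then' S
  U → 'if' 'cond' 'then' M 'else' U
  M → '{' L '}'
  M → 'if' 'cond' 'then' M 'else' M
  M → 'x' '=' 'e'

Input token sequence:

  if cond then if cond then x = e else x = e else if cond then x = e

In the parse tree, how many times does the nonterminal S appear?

[S [U if cond then [M if cond then [M x = e] else [M x = e]] else [U if cond then [S [M x = e]]]]]

2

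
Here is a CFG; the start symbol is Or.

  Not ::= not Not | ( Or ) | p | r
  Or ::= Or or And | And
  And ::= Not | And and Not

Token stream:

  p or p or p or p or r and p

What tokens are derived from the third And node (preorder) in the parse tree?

[Or [Or [Or [Or [Or [And [Not p]]] or [And [Not p]]] or [And [Not p]]] or [And [Not p]]] or [And [And [Not r]] and [Not p]]]

p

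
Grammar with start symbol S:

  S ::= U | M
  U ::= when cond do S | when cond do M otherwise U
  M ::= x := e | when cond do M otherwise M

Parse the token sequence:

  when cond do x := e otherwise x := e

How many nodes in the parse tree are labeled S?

[S [M when cond do [M x := e] otherwise [M x := e]]]

1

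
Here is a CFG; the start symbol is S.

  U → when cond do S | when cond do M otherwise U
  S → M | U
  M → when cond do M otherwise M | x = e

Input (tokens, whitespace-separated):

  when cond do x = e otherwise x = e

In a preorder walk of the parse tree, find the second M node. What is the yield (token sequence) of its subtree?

x = e

[S [M when cond do [M x = e] otherwise [M x = e]]]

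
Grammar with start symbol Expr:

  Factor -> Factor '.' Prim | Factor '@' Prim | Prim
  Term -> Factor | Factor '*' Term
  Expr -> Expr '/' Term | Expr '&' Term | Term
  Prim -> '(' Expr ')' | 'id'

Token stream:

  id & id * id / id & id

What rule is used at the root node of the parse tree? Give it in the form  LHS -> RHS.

Expr -> Expr '&' Term

[Expr [Expr [Expr [Expr [Term [Factor [Prim id]]]] & [Term [Factor [Prim id]] * [Term [Factor [Prim id]]]]] / [Term [Factor [Prim id]]]] & [Term [Factor [Prim id]]]]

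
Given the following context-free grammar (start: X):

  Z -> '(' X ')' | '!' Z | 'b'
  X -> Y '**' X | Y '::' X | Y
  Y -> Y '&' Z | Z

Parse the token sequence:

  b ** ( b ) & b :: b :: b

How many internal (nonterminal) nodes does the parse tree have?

[X [Y [Z b]] ** [X [Y [Y [Z ( [X [Y [Z b]]] )]] & [Z b]] :: [X [Y [Z b]] :: [X [Y [Z b]]]]]]

17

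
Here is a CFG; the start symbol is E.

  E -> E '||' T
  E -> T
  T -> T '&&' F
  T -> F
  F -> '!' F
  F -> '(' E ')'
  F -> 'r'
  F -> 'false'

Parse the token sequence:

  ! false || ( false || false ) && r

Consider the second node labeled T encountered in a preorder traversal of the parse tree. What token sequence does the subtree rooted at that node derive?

( false || false ) && r

[E [E [T [F ! [F false]]]] || [T [T [F ( [E [E [T [F false]]] || [T [F false]]] )]] && [F r]]]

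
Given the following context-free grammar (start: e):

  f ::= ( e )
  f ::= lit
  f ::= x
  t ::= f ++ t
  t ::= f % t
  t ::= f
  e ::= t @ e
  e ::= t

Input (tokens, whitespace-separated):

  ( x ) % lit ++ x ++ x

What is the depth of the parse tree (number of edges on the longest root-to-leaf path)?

[e [t [f ( [e [t [f x]]] )] % [t [f lit] ++ [t [f x] ++ [t [f x]]]]]]

6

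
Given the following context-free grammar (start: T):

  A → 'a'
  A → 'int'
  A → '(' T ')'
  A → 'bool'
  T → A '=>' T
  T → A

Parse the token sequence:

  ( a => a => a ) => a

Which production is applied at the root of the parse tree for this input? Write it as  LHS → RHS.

[T [A ( [T [A a] => [T [A a] => [T [A a]]]] )] => [T [A a]]]

T → A '=>' T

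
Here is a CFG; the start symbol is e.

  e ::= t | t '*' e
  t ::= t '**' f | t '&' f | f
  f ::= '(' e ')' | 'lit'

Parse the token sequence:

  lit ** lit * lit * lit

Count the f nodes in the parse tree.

4

[e [t [t [f lit]] ** [f lit]] * [e [t [f lit]] * [e [t [f lit]]]]]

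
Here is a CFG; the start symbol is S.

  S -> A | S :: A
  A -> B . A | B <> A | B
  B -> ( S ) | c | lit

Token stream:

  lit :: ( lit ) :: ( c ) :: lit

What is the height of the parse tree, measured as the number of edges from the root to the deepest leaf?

8

[S [S [S [S [A [B lit]]] :: [A [B ( [S [A [B lit]]] )]]] :: [A [B ( [S [A [B c]]] )]]] :: [A [B lit]]]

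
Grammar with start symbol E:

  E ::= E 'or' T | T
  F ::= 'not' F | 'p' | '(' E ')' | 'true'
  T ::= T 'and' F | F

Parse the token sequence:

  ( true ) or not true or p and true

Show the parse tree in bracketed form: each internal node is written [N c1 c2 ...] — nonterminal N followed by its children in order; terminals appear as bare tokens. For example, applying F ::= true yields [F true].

E
E or T
E or T or T
T or T or T
F or T or T
( E ) or T or T
( T ) or T or T
( F ) or T or T
( true ) or T or T
( true ) or F or T
( true ) or not F or T
( true ) or not true or T
( true ) or not true or T and F
( true ) or not true or F and F
( true ) or not true or p and F
( true ) or not true or p and true

[E [E [E [T [F ( [E [T [F true]]] )]]] or [T [F not [F true]]]] or [T [T [F p]] and [F true]]]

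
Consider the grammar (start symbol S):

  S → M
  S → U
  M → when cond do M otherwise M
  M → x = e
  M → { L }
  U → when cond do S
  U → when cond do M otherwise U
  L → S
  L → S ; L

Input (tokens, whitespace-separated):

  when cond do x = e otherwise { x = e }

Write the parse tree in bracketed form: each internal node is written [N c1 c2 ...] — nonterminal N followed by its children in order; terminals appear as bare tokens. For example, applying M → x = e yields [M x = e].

S
M
when cond do M otherwise M
when cond do x = e otherwise M
when cond do x = e otherwise { L }
when cond do x = e otherwise { S }
when cond do x = e otherwise { M }
when cond do x = e otherwise { x = e }

[S [M when cond do [M x = e] otherwise [M { [L [S [M x = e]]] }]]]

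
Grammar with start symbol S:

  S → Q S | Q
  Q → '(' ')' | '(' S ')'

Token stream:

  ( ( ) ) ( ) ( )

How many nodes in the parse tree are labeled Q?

4

[S [Q ( [S [Q ( )]] )] [S [Q ( )] [S [Q ( )]]]]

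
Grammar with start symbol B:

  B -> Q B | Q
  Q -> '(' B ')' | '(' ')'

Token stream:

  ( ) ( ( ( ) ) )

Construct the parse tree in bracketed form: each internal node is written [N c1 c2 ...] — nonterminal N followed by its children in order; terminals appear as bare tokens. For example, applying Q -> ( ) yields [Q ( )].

B
Q B
( ) B
( ) Q
( ) ( B )
( ) ( Q )
( ) ( ( B ) )
( ) ( ( Q ) )
( ) ( ( ( ) ) )

[B [Q ( )] [B [Q ( [B [Q ( [B [Q ( )]] )]] )]]]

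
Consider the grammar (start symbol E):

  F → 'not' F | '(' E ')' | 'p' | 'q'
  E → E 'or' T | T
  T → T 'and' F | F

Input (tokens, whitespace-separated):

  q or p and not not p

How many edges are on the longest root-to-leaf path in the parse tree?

5

[E [E [T [F q]]] or [T [T [F p]] and [F not [F not [F p]]]]]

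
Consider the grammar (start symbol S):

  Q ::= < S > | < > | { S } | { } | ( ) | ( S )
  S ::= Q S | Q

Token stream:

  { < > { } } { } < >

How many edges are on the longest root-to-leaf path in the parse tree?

[S [Q { [S [Q < >] [S [Q { }]]] }] [S [Q { }] [S [Q < >]]]]

5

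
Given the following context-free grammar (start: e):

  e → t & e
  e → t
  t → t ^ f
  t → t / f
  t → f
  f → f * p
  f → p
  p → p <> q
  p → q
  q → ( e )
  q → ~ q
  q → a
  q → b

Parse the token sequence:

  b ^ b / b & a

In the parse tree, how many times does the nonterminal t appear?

[e [t [t [t [f [p [q b]]]] ^ [f [p [q b]]]] / [f [p [q b]]]] & [e [t [f [p [q a]]]]]]

4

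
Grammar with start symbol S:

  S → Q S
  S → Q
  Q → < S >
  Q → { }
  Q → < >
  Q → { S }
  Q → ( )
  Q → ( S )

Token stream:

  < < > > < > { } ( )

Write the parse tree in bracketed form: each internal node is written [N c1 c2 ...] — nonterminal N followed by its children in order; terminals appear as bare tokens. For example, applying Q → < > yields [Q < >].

S
Q S
< S > S
< Q > S
< < > > S
< < > > Q S
< < > > < > S
< < > > < > Q S
< < > > < > { } S
< < > > < > { } Q
< < > > < > { } ( )

[S [Q < [S [Q < >]] >] [S [Q < >] [S [Q { }] [S [Q ( )]]]]]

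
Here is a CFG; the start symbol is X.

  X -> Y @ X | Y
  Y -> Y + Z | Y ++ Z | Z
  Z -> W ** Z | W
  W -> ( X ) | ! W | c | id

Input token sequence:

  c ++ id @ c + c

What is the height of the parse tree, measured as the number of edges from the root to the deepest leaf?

6

[X [Y [Y [Z [W c]]] ++ [Z [W id]]] @ [X [Y [Y [Z [W c]]] + [Z [W c]]]]]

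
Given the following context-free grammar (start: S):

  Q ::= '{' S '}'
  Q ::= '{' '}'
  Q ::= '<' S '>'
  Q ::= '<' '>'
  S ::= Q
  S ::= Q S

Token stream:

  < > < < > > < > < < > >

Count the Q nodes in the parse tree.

6

[S [Q < >] [S [Q < [S [Q < >]] >] [S [Q < >] [S [Q < [S [Q < >]] >]]]]]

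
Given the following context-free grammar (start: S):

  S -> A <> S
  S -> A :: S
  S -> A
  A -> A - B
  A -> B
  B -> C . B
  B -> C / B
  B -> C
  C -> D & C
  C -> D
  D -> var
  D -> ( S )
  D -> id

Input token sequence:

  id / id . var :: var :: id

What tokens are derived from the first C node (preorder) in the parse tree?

[S [A [B [C [D id]] / [B [C [D id]] . [B [C [D var]]]]]] :: [S [A [B [C [D var]]]] :: [S [A [B [C [D id]]]]]]]

id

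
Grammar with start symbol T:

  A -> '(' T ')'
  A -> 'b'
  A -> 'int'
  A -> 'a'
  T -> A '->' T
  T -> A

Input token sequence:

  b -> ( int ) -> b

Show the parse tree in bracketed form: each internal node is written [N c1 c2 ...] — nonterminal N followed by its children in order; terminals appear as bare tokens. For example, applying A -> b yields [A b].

[T [A b] -> [T [A ( [T [A int]] )] -> [T [A b]]]]

T
A -> T
b -> T
b -> A -> T
b -> ( T ) -> T
b -> ( A ) -> T
b -> ( int ) -> T
b -> ( int ) -> A
b -> ( int ) -> b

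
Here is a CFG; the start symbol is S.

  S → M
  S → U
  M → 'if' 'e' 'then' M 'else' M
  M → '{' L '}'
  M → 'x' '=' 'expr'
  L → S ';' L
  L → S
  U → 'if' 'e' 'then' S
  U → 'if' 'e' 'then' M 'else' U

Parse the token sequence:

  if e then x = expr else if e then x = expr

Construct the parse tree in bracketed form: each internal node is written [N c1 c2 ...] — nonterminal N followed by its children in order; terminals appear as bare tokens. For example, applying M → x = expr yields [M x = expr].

[S [U if e then [M x = expr] else [U if e then [S [M x = expr]]]]]

S
U
if e then M else U
if e then x = expr else U
if e then x = expr else if e then S
if e then x = expr else if e then M
if e then x = expr else if e then x = expr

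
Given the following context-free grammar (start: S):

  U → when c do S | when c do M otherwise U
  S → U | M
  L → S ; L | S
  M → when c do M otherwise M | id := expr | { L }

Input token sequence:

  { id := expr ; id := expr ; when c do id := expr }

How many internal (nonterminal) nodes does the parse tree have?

13

[S [M { [L [S [M id := expr]] ; [L [S [M id := expr]] ; [L [S [U when c do [S [M id := expr]]]]]]] }]]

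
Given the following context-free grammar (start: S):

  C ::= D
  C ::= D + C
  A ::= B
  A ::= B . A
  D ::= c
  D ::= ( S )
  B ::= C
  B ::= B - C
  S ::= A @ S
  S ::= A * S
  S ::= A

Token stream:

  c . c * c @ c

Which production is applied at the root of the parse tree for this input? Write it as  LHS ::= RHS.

S ::= A * S

[S [A [B [C [D c]]] . [A [B [C [D c]]]]] * [S [A [B [C [D c]]]] @ [S [A [B [C [D c]]]]]]]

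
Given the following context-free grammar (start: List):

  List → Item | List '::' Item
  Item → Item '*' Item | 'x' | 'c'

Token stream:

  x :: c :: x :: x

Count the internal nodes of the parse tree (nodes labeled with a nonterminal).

8

[List [List [List [List [Item x]] :: [Item c]] :: [Item x]] :: [Item x]]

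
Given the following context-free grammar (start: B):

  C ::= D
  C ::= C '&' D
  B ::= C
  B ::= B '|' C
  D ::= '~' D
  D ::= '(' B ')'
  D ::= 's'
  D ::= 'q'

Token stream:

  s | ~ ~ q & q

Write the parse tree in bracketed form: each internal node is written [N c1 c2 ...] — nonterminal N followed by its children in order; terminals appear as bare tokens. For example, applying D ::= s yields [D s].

[B [B [C [D s]]] | [C [C [D ~ [D ~ [D q]]]] & [D q]]]

B
B | C
C | C
D | C
s | C
s | C & D
s | D & D
s | ~ D & D
s | ~ ~ D & D
s | ~ ~ q & D
s | ~ ~ q & q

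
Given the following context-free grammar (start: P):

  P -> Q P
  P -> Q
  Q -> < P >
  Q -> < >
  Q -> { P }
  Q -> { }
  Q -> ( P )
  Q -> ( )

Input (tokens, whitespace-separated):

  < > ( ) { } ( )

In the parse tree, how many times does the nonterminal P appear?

4

[P [Q < >] [P [Q ( )] [P [Q { }] [P [Q ( )]]]]]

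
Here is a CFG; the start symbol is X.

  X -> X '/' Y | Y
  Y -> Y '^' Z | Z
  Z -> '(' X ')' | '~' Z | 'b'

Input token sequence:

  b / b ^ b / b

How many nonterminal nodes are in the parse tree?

11

[X [X [X [Y [Z b]]] / [Y [Y [Z b]] ^ [Z b]]] / [Y [Z b]]]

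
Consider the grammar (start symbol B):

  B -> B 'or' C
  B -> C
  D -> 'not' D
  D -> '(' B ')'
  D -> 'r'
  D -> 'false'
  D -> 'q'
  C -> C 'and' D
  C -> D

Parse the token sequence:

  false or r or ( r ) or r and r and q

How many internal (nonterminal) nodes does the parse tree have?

19

[B [B [B [B [C [D false]]] or [C [D r]]] or [C [D ( [B [C [D r]]] )]]] or [C [C [C [D r]] and [D r]] and [D q]]]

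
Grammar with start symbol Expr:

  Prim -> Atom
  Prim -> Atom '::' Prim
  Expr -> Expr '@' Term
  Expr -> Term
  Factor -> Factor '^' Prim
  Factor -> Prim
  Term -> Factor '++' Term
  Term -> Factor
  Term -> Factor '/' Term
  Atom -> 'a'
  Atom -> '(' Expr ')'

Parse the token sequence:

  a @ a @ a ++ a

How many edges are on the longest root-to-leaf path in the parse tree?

7

[Expr [Expr [Expr [Term [Factor [Prim [Atom a]]]]] @ [Term [Factor [Prim [Atom a]]]]] @ [Term [Factor [Prim [Atom a]]] ++ [Term [Factor [Prim [Atom a]]]]]]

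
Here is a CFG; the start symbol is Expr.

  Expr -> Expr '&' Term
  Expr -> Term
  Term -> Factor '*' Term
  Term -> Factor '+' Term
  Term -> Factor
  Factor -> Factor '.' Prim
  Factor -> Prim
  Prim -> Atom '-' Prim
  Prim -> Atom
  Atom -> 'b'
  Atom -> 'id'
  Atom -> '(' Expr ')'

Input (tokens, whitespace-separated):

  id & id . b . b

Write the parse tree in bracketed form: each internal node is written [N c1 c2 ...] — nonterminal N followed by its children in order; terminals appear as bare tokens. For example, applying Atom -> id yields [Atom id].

[Expr [Expr [Term [Factor [Prim [Atom id]]]]] & [Term [Factor [Factor [Factor [Prim [Atom id]]] . [Prim [Atom b]]] . [Prim [Atom b]]]]]

Expr
Expr & Term
Term & Term
Factor & Term
Prim & Term
Atom & Term
id & Term
id & Factor
id & Factor . Prim
id & Factor . Prim . Prim
id & Prim . Prim . Prim
id & Atom . Prim . Prim
id & id . Prim . Prim
id & id . Atom . Prim
id & id . b . Prim
id & id . b . Atom
id & id . b . b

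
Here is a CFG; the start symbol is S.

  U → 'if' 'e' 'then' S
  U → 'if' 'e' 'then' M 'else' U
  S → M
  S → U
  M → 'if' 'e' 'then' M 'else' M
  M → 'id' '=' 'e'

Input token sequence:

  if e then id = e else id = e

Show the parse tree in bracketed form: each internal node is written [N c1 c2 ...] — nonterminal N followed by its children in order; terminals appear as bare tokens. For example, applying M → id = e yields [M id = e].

[S [M if e then [M id = e] else [M id = e]]]

S
M
if e then M else M
if e then id = e else M
if e then id = e else id = e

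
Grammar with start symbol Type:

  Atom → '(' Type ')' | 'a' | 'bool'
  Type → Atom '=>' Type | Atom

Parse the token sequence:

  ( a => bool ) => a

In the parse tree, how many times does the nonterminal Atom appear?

4

[Type [Atom ( [Type [Atom a] => [Type [Atom bool]]] )] => [Type [Atom a]]]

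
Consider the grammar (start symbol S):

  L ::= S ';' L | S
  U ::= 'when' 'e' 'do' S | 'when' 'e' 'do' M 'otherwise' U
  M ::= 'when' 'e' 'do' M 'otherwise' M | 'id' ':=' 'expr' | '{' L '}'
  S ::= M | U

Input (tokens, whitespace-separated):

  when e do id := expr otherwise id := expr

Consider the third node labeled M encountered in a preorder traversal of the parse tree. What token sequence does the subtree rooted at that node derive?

[S [M when e do [M id := expr] otherwise [M id := expr]]]

id := expr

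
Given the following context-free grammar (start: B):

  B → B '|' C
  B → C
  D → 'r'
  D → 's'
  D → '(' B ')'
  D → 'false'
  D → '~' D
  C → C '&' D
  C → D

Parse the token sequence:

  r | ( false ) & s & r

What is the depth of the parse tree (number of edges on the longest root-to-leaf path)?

[B [B [C [D r]]] | [C [C [C [D ( [B [C [D false]]] )]] & [D s]] & [D r]]]

8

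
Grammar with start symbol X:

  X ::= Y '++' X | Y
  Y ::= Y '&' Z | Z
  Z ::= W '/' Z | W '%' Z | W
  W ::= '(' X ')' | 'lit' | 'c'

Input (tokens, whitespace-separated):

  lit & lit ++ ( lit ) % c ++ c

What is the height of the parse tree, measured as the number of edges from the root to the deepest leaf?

[X [Y [Y [Z [W lit]]] & [Z [W lit]]] ++ [X [Y [Z [W ( [X [Y [Z [W lit]]]] )] % [Z [W c]]]] ++ [X [Y [Z [W c]]]]]]

9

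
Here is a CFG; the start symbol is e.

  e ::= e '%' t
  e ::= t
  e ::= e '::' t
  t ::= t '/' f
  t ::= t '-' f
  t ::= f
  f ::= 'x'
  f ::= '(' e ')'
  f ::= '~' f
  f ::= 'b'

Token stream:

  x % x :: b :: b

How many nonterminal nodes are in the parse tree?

12

[e [e [e [e [t [f x]]] % [t [f x]]] :: [t [f b]]] :: [t [f b]]]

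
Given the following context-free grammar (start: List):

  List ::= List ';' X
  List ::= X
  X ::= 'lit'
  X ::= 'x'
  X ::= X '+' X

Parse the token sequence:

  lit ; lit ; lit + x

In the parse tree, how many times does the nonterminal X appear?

5

[List [List [List [X lit]] ; [X lit]] ; [X [X lit] + [X x]]]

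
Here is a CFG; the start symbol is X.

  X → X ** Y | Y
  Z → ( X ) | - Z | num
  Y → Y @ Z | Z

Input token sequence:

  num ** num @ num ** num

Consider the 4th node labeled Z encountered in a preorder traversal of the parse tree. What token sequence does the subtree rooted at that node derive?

[X [X [X [Y [Z num]]] ** [Y [Y [Z num]] @ [Z num]]] ** [Y [Z num]]]

num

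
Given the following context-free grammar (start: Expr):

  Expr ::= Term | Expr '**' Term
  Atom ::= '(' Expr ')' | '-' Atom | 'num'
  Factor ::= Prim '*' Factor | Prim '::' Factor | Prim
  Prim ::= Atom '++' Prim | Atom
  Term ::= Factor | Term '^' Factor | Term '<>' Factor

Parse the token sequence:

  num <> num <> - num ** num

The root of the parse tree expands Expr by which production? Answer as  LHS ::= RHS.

Expr ::= Expr '**' Term

[Expr [Expr [Term [Term [Term [Factor [Prim [Atom num]]]] <> [Factor [Prim [Atom num]]]] <> [Factor [Prim [Atom - [Atom num]]]]]] ** [Term [Factor [Prim [Atom num]]]]]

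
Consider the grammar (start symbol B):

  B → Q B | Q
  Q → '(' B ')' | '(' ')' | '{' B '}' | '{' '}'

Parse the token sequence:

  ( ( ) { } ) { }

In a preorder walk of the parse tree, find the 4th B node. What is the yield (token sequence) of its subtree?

{ }

[B [Q ( [B [Q ( )] [B [Q { }]]] )] [B [Q { }]]]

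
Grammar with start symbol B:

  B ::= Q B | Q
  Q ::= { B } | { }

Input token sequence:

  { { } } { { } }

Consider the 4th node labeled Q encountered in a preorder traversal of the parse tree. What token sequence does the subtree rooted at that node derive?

{ }

[B [Q { [B [Q { }]] }] [B [Q { [B [Q { }]] }]]]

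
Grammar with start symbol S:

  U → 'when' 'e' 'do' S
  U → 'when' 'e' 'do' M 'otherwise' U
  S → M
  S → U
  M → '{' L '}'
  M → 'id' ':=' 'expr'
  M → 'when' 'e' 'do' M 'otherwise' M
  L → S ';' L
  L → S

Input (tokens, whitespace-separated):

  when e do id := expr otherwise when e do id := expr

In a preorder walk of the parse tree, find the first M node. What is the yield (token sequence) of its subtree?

id := expr

[S [U when e do [M id := expr] otherwise [U when e do [S [M id := expr]]]]]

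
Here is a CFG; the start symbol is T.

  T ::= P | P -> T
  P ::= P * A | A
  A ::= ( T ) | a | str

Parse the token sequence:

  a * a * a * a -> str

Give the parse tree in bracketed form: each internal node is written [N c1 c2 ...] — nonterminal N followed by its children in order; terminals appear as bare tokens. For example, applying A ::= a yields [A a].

[T [P [P [P [P [A a]] * [A a]] * [A a]] * [A a]] -> [T [P [A str]]]]

T
P -> T
P * A -> T
P * A * A -> T
P * A * A * A -> T
A * A * A * A -> T
a * A * A * A -> T
a * a * A * A -> T
a * a * a * A -> T
a * a * a * a -> T
a * a * a * a -> P
a * a * a * a -> A
a * a * a * a -> str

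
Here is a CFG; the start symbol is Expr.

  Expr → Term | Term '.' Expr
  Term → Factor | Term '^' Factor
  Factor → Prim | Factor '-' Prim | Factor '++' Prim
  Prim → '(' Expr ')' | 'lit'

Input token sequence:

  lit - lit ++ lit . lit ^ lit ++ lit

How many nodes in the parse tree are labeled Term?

[Expr [Term [Factor [Factor [Factor [Prim lit]] - [Prim lit]] ++ [Prim lit]]] . [Expr [Term [Term [Factor [Prim lit]]] ^ [Factor [Factor [Prim lit]] ++ [Prim lit]]]]]

3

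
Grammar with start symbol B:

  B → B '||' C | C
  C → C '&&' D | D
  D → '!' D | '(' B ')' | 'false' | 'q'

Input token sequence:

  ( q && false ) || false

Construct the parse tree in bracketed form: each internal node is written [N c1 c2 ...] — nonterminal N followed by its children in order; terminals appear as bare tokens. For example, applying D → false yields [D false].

[B [B [C [D ( [B [C [C [D q]] && [D false]]] )]]] || [C [D false]]]

B
B || C
C || C
D || C
( B ) || C
( C ) || C
( C && D ) || C
( D && D ) || C
( q && D ) || C
( q && false ) || C
( q && false ) || D
( q && false ) || false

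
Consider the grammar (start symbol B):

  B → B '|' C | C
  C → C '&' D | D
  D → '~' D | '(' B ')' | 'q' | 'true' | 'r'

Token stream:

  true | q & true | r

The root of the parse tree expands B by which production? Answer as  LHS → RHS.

B → B '|' C

[B [B [B [C [D true]]] | [C [C [D q]] & [D true]]] | [C [D r]]]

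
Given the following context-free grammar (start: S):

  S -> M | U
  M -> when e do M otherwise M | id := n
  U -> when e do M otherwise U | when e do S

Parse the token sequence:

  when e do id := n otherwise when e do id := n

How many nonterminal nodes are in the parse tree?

[S [U when e do [M id := n] otherwise [U when e do [S [M id := n]]]]]

6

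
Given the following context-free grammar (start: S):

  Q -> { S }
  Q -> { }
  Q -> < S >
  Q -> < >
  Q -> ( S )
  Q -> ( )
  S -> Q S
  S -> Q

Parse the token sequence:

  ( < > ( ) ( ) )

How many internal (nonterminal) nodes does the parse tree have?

8

[S [Q ( [S [Q < >] [S [Q ( )] [S [Q ( )]]]] )]]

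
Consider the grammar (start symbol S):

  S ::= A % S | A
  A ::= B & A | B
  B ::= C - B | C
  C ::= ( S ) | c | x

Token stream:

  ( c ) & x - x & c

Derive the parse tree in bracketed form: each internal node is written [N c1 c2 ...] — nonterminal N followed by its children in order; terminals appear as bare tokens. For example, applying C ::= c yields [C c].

S
A
B & A
C & A
( S ) & A
( A ) & A
( B ) & A
( C ) & A
( c ) & A
( c ) & B & A
( c ) & C - B & A
( c ) & x - B & A
( c ) & x - C & A
( c ) & x - x & A
( c ) & x - x & B
( c ) & x - x & C
( c ) & x - x & c

[S [A [B [C ( [S [A [B [C c]]]] )]] & [A [B [C x] - [B [C x]]] & [A [B [C c]]]]]]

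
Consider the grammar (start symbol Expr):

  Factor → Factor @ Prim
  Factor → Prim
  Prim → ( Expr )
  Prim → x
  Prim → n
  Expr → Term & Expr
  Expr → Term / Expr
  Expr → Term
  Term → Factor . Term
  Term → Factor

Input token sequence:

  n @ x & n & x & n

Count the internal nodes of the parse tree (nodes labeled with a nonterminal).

[Expr [Term [Factor [Factor [Prim n]] @ [Prim x]]] & [Expr [Term [Factor [Prim n]]] & [Expr [Term [Factor [Prim x]]] & [Expr [Term [Factor [Prim n]]]]]]]

18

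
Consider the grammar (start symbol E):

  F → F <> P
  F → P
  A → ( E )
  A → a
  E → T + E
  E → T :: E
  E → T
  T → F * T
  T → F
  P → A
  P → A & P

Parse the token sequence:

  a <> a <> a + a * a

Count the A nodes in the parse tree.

5

[E [T [F [F [F [P [A a]]] <> [P [A a]]] <> [P [A a]]]] + [E [T [F [P [A a]]] * [T [F [P [A a]]]]]]]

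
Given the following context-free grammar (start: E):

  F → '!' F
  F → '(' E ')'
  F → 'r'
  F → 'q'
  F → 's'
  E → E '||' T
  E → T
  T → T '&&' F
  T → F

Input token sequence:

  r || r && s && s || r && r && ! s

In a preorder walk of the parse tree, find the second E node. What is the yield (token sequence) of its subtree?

[E [E [E [T [F r]]] || [T [T [T [F r]] && [F s]] && [F s]]] || [T [T [T [F r]] && [F r]] && [F ! [F s]]]]

r || r && s && s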